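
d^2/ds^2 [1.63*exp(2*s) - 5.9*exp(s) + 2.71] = (6.52*exp(s) - 5.9)*exp(s)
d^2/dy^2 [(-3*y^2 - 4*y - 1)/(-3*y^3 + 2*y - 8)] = 2*(27*y^6 + 108*y^5 + 108*y^4 - 480*y^3 - 594*y^2 - 72*y + 260)/(27*y^9 - 54*y^7 + 216*y^6 + 36*y^5 - 288*y^4 + 568*y^3 + 96*y^2 - 384*y + 512)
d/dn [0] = 0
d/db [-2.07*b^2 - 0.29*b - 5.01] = -4.14*b - 0.29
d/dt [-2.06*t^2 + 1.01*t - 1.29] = 1.01 - 4.12*t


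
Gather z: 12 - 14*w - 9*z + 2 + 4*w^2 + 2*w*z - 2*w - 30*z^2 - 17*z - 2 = 4*w^2 - 16*w - 30*z^2 + z*(2*w - 26) + 12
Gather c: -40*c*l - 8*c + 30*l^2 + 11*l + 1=c*(-40*l - 8) + 30*l^2 + 11*l + 1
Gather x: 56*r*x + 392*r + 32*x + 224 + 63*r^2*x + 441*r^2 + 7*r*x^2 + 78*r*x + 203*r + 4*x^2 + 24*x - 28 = 441*r^2 + 595*r + x^2*(7*r + 4) + x*(63*r^2 + 134*r + 56) + 196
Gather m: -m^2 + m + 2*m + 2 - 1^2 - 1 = -m^2 + 3*m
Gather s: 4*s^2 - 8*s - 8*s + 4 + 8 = 4*s^2 - 16*s + 12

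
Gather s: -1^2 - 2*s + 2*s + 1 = 0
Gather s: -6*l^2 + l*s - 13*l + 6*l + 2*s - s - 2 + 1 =-6*l^2 - 7*l + s*(l + 1) - 1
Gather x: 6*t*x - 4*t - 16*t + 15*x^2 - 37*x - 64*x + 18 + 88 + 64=-20*t + 15*x^2 + x*(6*t - 101) + 170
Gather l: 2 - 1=1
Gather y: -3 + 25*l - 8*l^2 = -8*l^2 + 25*l - 3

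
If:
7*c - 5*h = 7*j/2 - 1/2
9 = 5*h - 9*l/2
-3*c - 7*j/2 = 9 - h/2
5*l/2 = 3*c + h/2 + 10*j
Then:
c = -30743/9862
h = -19431/4931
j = -2280/4931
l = -31452/4931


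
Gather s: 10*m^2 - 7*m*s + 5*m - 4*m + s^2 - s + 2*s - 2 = 10*m^2 + m + s^2 + s*(1 - 7*m) - 2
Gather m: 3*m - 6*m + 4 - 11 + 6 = -3*m - 1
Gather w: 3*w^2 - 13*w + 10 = 3*w^2 - 13*w + 10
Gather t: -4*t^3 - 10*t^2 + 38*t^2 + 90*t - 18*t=-4*t^3 + 28*t^2 + 72*t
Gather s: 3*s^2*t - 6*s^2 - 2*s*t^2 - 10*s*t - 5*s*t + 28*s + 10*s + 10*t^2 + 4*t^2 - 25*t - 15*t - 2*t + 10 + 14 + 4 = s^2*(3*t - 6) + s*(-2*t^2 - 15*t + 38) + 14*t^2 - 42*t + 28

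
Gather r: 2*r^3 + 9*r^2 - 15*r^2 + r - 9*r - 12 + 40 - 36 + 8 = 2*r^3 - 6*r^2 - 8*r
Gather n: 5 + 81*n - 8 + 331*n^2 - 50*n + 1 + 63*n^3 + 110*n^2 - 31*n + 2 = 63*n^3 + 441*n^2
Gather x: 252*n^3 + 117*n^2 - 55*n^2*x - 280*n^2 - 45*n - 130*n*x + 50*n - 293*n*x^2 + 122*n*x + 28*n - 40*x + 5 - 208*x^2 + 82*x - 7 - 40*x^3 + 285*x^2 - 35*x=252*n^3 - 163*n^2 + 33*n - 40*x^3 + x^2*(77 - 293*n) + x*(-55*n^2 - 8*n + 7) - 2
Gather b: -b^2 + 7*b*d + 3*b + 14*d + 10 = -b^2 + b*(7*d + 3) + 14*d + 10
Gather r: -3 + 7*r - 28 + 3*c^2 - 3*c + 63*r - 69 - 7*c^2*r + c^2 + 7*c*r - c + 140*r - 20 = 4*c^2 - 4*c + r*(-7*c^2 + 7*c + 210) - 120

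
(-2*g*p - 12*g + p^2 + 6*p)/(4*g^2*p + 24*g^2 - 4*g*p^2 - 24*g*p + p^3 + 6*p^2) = 1/(-2*g + p)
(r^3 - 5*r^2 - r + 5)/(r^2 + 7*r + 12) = (r^3 - 5*r^2 - r + 5)/(r^2 + 7*r + 12)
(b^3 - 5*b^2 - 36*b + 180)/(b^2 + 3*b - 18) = (b^2 - 11*b + 30)/(b - 3)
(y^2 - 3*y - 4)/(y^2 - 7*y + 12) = (y + 1)/(y - 3)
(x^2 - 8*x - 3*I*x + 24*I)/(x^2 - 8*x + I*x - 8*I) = (x - 3*I)/(x + I)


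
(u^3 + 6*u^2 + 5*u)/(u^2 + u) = u + 5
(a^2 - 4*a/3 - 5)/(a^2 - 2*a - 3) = (a + 5/3)/(a + 1)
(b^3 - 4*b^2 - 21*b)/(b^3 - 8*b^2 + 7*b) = (b + 3)/(b - 1)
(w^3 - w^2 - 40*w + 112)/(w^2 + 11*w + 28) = (w^2 - 8*w + 16)/(w + 4)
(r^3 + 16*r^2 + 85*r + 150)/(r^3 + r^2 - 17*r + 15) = (r^2 + 11*r + 30)/(r^2 - 4*r + 3)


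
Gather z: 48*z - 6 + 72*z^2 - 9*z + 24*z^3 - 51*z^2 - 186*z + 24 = 24*z^3 + 21*z^2 - 147*z + 18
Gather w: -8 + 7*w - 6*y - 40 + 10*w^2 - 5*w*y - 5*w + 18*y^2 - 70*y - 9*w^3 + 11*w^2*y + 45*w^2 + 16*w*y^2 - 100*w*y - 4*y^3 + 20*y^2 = -9*w^3 + w^2*(11*y + 55) + w*(16*y^2 - 105*y + 2) - 4*y^3 + 38*y^2 - 76*y - 48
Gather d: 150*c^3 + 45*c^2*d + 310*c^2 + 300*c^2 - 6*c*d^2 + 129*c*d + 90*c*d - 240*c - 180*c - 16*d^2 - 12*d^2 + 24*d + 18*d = 150*c^3 + 610*c^2 - 420*c + d^2*(-6*c - 28) + d*(45*c^2 + 219*c + 42)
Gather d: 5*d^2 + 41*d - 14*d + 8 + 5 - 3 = 5*d^2 + 27*d + 10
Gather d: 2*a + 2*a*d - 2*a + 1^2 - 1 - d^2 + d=-d^2 + d*(2*a + 1)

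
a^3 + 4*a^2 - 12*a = a*(a - 2)*(a + 6)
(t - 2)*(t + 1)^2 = t^3 - 3*t - 2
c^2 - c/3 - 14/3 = (c - 7/3)*(c + 2)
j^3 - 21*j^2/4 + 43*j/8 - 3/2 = (j - 4)*(j - 3/4)*(j - 1/2)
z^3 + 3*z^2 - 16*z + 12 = (z - 2)*(z - 1)*(z + 6)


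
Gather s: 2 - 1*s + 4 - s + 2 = 8 - 2*s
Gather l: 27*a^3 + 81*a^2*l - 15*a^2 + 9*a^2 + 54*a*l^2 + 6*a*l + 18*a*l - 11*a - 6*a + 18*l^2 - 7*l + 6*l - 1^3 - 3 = 27*a^3 - 6*a^2 - 17*a + l^2*(54*a + 18) + l*(81*a^2 + 24*a - 1) - 4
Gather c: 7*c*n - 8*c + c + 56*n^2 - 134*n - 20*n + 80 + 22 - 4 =c*(7*n - 7) + 56*n^2 - 154*n + 98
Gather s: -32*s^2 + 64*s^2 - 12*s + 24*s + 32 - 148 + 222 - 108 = 32*s^2 + 12*s - 2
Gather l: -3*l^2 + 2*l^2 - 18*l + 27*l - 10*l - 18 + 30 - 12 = -l^2 - l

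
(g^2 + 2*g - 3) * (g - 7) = g^3 - 5*g^2 - 17*g + 21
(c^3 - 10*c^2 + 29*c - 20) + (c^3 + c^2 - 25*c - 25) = 2*c^3 - 9*c^2 + 4*c - 45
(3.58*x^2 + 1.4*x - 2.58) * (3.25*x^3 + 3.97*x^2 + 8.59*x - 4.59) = 11.635*x^5 + 18.7626*x^4 + 27.9252*x^3 - 14.6488*x^2 - 28.5882*x + 11.8422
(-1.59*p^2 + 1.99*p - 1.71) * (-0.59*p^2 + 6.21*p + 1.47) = 0.9381*p^4 - 11.048*p^3 + 11.0295*p^2 - 7.6938*p - 2.5137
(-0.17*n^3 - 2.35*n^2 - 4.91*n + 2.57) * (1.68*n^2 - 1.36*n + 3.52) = -0.2856*n^5 - 3.7168*n^4 - 5.6512*n^3 + 2.7232*n^2 - 20.7784*n + 9.0464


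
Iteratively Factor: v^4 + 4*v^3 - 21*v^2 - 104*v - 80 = (v - 5)*(v^3 + 9*v^2 + 24*v + 16) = (v - 5)*(v + 4)*(v^2 + 5*v + 4) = (v - 5)*(v + 1)*(v + 4)*(v + 4)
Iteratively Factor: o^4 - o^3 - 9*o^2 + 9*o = (o)*(o^3 - o^2 - 9*o + 9) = o*(o - 3)*(o^2 + 2*o - 3) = o*(o - 3)*(o - 1)*(o + 3)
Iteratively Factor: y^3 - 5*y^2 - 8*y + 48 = (y - 4)*(y^2 - y - 12) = (y - 4)^2*(y + 3)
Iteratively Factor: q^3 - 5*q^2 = (q)*(q^2 - 5*q) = q^2*(q - 5)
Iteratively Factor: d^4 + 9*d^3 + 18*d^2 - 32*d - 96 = (d + 4)*(d^3 + 5*d^2 - 2*d - 24) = (d + 3)*(d + 4)*(d^2 + 2*d - 8) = (d + 3)*(d + 4)^2*(d - 2)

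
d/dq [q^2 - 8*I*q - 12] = 2*q - 8*I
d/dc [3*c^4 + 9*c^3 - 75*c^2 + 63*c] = 12*c^3 + 27*c^2 - 150*c + 63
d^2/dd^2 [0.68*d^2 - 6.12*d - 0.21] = 1.36000000000000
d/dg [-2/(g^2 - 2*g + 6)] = 4*(g - 1)/(g^2 - 2*g + 6)^2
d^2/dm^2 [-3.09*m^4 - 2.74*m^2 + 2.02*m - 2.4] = -37.08*m^2 - 5.48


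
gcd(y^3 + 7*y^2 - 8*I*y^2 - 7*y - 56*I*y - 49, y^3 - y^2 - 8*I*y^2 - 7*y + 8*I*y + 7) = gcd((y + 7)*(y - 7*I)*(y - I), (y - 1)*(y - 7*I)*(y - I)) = y^2 - 8*I*y - 7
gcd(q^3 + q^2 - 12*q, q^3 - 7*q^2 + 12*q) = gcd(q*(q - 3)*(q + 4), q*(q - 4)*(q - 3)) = q^2 - 3*q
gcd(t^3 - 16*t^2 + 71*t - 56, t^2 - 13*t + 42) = t - 7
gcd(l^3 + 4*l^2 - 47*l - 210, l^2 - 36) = l + 6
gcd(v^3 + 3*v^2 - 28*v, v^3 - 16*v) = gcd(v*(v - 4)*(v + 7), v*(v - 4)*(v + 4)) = v^2 - 4*v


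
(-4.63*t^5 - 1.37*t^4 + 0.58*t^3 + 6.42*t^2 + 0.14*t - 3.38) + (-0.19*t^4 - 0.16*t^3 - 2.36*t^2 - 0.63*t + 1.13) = -4.63*t^5 - 1.56*t^4 + 0.42*t^3 + 4.06*t^2 - 0.49*t - 2.25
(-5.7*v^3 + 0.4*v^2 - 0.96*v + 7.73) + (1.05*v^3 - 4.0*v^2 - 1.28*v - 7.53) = -4.65*v^3 - 3.6*v^2 - 2.24*v + 0.2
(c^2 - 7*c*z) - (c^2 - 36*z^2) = -7*c*z + 36*z^2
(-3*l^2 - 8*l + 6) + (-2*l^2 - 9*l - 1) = -5*l^2 - 17*l + 5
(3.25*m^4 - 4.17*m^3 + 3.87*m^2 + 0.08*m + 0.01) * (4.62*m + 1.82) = 15.015*m^5 - 13.3504*m^4 + 10.29*m^3 + 7.413*m^2 + 0.1918*m + 0.0182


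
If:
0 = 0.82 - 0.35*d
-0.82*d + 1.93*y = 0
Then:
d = 2.34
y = 1.00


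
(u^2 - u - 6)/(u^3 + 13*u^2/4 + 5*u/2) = 4*(u - 3)/(u*(4*u + 5))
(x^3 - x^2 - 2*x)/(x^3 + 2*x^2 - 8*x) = (x + 1)/(x + 4)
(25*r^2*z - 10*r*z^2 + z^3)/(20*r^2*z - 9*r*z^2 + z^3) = (-5*r + z)/(-4*r + z)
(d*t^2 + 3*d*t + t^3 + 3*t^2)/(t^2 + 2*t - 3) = t*(d + t)/(t - 1)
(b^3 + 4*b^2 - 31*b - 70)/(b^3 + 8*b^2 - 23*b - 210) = (b + 2)/(b + 6)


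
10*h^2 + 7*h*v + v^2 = (2*h + v)*(5*h + v)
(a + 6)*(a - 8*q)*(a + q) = a^3 - 7*a^2*q + 6*a^2 - 8*a*q^2 - 42*a*q - 48*q^2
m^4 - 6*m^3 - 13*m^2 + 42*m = m*(m - 7)*(m - 2)*(m + 3)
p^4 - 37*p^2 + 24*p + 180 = (p - 5)*(p - 3)*(p + 2)*(p + 6)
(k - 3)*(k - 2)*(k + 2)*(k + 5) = k^4 + 2*k^3 - 19*k^2 - 8*k + 60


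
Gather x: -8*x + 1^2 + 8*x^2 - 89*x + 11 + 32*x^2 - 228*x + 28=40*x^2 - 325*x + 40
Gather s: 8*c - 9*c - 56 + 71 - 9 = 6 - c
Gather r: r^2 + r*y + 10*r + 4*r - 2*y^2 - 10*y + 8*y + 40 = r^2 + r*(y + 14) - 2*y^2 - 2*y + 40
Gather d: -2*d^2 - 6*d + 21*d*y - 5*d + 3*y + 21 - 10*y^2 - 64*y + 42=-2*d^2 + d*(21*y - 11) - 10*y^2 - 61*y + 63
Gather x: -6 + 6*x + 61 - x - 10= 5*x + 45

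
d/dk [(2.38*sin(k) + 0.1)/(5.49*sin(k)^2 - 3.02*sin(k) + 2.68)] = (-13.0662*sin(k)^2 - 1.098*sin(k) + 6.6804)*cos(k)/(30.1401*sin(k)^4 - 33.1596*sin(k)^3 + 38.5468*sin(k)^2 - 16.1872*sin(k) + 7.1824)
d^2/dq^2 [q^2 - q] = 2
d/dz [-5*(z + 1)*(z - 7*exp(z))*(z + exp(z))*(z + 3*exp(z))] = 15*z^3*exp(z) - 20*z^3 + 250*z^2*exp(2*z) + 60*z^2*exp(z) - 15*z^2 + 315*z*exp(3*z) + 500*z*exp(2*z) + 30*z*exp(z) + 420*exp(3*z) + 125*exp(2*z)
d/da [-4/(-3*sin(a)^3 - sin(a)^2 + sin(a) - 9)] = 4*(-9*sin(a)^2 - 2*sin(a) + 1)*cos(a)/(3*sin(a)^3 + sin(a)^2 - sin(a) + 9)^2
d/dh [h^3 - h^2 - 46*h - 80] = 3*h^2 - 2*h - 46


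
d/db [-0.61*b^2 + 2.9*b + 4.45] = 2.9 - 1.22*b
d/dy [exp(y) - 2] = exp(y)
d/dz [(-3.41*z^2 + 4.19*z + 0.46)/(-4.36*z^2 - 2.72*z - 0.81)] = (27.5436*z^2 + 9.5354*z - 2.1427)/(19.0096*z^4 + 23.7184*z^3 + 14.4616*z^2 + 4.4064*z + 0.6561)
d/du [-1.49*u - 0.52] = -1.49000000000000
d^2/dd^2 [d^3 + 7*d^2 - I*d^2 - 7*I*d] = 6*d + 14 - 2*I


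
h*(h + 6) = h^2 + 6*h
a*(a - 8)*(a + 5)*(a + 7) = a^4 + 4*a^3 - 61*a^2 - 280*a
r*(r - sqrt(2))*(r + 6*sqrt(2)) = r^3 + 5*sqrt(2)*r^2 - 12*r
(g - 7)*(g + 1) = g^2 - 6*g - 7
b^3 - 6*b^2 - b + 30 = (b - 5)*(b - 3)*(b + 2)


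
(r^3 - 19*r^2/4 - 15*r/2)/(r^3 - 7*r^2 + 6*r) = (r + 5/4)/(r - 1)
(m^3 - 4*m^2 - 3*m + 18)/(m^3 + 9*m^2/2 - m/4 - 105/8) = 8*(m^3 - 4*m^2 - 3*m + 18)/(8*m^3 + 36*m^2 - 2*m - 105)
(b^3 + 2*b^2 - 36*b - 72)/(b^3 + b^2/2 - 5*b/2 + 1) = 2*(b^2 - 36)/(2*b^2 - 3*b + 1)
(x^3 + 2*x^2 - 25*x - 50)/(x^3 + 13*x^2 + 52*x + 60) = (x - 5)/(x + 6)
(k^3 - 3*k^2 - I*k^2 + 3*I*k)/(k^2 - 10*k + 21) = k*(k - I)/(k - 7)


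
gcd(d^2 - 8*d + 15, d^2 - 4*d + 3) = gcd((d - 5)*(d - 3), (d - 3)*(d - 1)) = d - 3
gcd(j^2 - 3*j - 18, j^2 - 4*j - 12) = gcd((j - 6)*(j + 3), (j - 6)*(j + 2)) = j - 6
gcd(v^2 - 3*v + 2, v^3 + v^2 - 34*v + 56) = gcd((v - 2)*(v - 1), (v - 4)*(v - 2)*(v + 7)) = v - 2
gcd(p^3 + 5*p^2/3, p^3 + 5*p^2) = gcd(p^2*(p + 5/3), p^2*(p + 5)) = p^2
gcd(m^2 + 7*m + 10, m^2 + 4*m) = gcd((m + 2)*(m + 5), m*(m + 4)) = 1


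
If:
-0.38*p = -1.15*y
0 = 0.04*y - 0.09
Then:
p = 6.81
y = 2.25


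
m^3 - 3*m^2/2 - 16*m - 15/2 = (m - 5)*(m + 1/2)*(m + 3)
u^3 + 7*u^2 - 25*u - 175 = (u - 5)*(u + 5)*(u + 7)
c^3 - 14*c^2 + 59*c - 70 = (c - 7)*(c - 5)*(c - 2)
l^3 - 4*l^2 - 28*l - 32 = (l - 8)*(l + 2)^2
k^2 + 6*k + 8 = (k + 2)*(k + 4)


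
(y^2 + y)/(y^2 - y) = (y + 1)/(y - 1)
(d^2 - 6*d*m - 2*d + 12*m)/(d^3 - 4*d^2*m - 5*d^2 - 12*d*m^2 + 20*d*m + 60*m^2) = (d - 2)/(d^2 + 2*d*m - 5*d - 10*m)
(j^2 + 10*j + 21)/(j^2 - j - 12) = (j + 7)/(j - 4)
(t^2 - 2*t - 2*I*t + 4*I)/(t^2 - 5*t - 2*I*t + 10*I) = (t - 2)/(t - 5)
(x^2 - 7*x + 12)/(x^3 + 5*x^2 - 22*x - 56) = (x - 3)/(x^2 + 9*x + 14)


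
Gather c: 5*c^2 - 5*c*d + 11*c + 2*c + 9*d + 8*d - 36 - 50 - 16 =5*c^2 + c*(13 - 5*d) + 17*d - 102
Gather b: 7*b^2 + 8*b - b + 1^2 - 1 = 7*b^2 + 7*b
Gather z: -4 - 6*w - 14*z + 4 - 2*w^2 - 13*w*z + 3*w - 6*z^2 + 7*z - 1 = -2*w^2 - 3*w - 6*z^2 + z*(-13*w - 7) - 1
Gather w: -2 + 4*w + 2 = 4*w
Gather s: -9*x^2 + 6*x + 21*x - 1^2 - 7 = -9*x^2 + 27*x - 8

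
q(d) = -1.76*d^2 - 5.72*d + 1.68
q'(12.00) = -47.96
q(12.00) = -320.40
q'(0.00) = -5.72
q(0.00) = 1.68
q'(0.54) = -7.62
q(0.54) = -1.92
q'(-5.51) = 13.68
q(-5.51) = -20.24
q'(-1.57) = -0.19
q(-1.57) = 6.32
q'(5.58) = -25.36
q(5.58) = -85.04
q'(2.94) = -16.07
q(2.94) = -30.35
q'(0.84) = -8.68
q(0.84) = -4.37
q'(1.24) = -10.08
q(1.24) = -8.12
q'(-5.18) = 12.51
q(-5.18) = -15.92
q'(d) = -3.52*d - 5.72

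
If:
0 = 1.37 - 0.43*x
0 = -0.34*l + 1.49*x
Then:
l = 13.96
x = 3.19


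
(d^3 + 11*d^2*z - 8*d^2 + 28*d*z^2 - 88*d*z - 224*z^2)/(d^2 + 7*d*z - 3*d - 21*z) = (d^2 + 4*d*z - 8*d - 32*z)/(d - 3)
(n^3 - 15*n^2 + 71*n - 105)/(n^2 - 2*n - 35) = (n^2 - 8*n + 15)/(n + 5)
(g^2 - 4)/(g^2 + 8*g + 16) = (g^2 - 4)/(g^2 + 8*g + 16)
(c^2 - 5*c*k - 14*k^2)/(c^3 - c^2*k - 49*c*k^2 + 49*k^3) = (c + 2*k)/(c^2 + 6*c*k - 7*k^2)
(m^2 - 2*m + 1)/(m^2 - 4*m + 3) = (m - 1)/(m - 3)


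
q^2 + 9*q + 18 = (q + 3)*(q + 6)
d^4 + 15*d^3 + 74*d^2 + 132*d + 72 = (d + 1)*(d + 2)*(d + 6)^2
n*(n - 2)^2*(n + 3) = n^4 - n^3 - 8*n^2 + 12*n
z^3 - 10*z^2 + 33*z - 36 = (z - 4)*(z - 3)^2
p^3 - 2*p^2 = p^2*(p - 2)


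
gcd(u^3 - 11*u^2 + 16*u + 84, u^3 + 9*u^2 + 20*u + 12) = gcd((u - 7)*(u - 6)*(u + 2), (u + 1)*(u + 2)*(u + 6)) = u + 2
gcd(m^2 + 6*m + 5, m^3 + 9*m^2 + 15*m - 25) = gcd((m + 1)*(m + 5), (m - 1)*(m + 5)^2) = m + 5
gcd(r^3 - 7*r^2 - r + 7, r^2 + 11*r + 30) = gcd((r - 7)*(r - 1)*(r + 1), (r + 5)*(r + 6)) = 1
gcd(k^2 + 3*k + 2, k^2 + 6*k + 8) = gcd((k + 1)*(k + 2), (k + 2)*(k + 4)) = k + 2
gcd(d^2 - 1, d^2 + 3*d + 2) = d + 1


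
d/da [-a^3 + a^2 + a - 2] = -3*a^2 + 2*a + 1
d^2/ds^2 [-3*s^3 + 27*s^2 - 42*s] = 54 - 18*s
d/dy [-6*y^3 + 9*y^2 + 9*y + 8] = -18*y^2 + 18*y + 9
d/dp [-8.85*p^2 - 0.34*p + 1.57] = -17.7*p - 0.34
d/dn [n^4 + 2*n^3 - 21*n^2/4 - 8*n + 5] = 4*n^3 + 6*n^2 - 21*n/2 - 8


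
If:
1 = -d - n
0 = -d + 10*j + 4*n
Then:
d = -n - 1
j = -n/2 - 1/10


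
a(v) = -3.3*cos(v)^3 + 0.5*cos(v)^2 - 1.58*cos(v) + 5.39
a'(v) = 9.9*sin(v)*cos(v)^2 - 1.0*sin(v)*cos(v) + 1.58*sin(v)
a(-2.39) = 8.10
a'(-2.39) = -5.19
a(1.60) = 5.44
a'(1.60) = 1.62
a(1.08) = 4.41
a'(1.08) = 2.92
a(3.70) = 9.10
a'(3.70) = -5.06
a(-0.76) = 3.25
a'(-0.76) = -4.17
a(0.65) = 2.78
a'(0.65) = 4.27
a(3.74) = 8.90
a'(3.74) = -5.16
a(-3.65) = 9.35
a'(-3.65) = 4.87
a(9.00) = 9.74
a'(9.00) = 4.41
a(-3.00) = 10.65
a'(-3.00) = -1.73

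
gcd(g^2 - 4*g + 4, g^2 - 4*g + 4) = g^2 - 4*g + 4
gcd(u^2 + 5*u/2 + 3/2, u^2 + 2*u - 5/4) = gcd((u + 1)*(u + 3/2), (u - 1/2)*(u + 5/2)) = 1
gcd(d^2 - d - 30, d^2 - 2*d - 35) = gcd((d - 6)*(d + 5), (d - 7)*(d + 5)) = d + 5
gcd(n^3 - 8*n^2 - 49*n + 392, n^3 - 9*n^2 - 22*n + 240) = n - 8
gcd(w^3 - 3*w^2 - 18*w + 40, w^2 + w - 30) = w - 5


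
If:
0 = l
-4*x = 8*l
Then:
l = 0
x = 0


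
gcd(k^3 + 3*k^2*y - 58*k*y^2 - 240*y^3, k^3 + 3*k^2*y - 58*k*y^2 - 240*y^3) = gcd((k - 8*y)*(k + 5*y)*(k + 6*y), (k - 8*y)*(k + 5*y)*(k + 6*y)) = -k^3 - 3*k^2*y + 58*k*y^2 + 240*y^3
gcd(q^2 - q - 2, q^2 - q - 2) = q^2 - q - 2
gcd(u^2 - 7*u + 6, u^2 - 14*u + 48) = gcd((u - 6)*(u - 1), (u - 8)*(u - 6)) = u - 6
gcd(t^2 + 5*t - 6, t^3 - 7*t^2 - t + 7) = t - 1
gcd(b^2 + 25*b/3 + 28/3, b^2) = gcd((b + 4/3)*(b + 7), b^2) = 1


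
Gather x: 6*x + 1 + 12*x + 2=18*x + 3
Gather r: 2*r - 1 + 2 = 2*r + 1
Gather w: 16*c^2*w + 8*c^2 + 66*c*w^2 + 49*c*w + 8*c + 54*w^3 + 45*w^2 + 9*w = 8*c^2 + 8*c + 54*w^3 + w^2*(66*c + 45) + w*(16*c^2 + 49*c + 9)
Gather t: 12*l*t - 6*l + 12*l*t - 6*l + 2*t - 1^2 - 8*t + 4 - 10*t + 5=-12*l + t*(24*l - 16) + 8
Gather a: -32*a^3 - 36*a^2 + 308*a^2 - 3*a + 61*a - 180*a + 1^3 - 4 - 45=-32*a^3 + 272*a^2 - 122*a - 48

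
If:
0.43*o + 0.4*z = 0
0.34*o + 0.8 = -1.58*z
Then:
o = 0.59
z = -0.63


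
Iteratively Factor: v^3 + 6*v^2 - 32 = (v + 4)*(v^2 + 2*v - 8) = (v - 2)*(v + 4)*(v + 4)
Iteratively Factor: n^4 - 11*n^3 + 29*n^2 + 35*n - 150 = (n - 5)*(n^3 - 6*n^2 - n + 30) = (n - 5)*(n - 3)*(n^2 - 3*n - 10) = (n - 5)*(n - 3)*(n + 2)*(n - 5)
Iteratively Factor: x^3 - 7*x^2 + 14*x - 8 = (x - 2)*(x^2 - 5*x + 4) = (x - 2)*(x - 1)*(x - 4)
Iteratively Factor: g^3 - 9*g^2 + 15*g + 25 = (g - 5)*(g^2 - 4*g - 5) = (g - 5)^2*(g + 1)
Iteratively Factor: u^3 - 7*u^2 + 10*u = (u - 5)*(u^2 - 2*u) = u*(u - 5)*(u - 2)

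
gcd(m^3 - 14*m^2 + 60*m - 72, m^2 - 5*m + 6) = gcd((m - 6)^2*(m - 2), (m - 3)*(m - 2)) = m - 2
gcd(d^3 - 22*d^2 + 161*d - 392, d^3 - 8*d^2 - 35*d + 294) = d^2 - 14*d + 49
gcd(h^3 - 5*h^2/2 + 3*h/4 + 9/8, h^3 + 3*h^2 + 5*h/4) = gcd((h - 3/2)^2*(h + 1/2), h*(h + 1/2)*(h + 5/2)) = h + 1/2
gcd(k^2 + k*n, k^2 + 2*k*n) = k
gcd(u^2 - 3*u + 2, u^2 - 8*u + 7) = u - 1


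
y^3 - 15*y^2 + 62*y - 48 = (y - 8)*(y - 6)*(y - 1)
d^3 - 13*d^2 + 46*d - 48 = (d - 8)*(d - 3)*(d - 2)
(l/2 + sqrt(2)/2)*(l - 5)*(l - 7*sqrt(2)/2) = l^3/2 - 5*l^2/2 - 5*sqrt(2)*l^2/4 - 7*l/2 + 25*sqrt(2)*l/4 + 35/2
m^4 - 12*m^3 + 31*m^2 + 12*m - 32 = (m - 8)*(m - 4)*(m - 1)*(m + 1)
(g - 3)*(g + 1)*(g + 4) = g^3 + 2*g^2 - 11*g - 12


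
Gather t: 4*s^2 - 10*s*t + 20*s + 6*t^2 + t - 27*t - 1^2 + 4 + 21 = 4*s^2 + 20*s + 6*t^2 + t*(-10*s - 26) + 24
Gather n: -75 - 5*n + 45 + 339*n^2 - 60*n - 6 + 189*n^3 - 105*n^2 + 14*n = 189*n^3 + 234*n^2 - 51*n - 36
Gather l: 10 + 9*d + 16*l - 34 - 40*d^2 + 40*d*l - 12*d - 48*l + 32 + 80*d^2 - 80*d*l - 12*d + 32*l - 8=40*d^2 - 40*d*l - 15*d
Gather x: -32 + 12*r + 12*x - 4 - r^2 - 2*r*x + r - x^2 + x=-r^2 + 13*r - x^2 + x*(13 - 2*r) - 36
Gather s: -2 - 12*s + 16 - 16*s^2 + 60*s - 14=-16*s^2 + 48*s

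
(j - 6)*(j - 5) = j^2 - 11*j + 30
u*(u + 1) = u^2 + u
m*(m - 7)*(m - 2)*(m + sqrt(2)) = m^4 - 9*m^3 + sqrt(2)*m^3 - 9*sqrt(2)*m^2 + 14*m^2 + 14*sqrt(2)*m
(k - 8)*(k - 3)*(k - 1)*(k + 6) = k^4 - 6*k^3 - 37*k^2 + 186*k - 144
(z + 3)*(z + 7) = z^2 + 10*z + 21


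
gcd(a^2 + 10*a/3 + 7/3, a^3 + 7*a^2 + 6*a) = a + 1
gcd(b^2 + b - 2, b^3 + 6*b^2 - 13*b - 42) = b + 2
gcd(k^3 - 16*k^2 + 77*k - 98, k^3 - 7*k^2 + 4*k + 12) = k - 2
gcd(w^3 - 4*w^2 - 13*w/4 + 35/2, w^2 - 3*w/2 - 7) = w^2 - 3*w/2 - 7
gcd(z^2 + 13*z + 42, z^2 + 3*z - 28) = z + 7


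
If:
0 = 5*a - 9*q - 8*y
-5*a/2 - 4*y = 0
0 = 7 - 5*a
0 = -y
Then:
No Solution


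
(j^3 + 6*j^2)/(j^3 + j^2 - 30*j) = j/(j - 5)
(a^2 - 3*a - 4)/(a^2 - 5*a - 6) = (a - 4)/(a - 6)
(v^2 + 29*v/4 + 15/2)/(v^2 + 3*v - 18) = (v + 5/4)/(v - 3)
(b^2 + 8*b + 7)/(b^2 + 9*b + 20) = (b^2 + 8*b + 7)/(b^2 + 9*b + 20)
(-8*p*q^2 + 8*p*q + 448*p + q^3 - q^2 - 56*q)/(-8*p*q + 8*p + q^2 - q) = (q^2 - q - 56)/(q - 1)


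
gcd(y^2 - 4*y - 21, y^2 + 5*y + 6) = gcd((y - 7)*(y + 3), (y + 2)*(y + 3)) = y + 3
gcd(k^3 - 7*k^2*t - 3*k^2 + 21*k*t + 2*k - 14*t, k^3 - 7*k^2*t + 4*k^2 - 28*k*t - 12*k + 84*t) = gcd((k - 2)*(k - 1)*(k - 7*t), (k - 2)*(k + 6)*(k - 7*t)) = -k^2 + 7*k*t + 2*k - 14*t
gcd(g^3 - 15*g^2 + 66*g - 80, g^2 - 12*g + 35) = g - 5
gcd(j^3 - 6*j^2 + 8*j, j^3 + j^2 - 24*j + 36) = j - 2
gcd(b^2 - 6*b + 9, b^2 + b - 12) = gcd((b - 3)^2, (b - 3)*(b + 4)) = b - 3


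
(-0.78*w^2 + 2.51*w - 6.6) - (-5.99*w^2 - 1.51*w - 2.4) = 5.21*w^2 + 4.02*w - 4.2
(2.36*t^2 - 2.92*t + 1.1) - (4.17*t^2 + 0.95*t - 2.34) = -1.81*t^2 - 3.87*t + 3.44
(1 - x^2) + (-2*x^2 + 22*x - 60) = -3*x^2 + 22*x - 59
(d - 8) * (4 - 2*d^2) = -2*d^3 + 16*d^2 + 4*d - 32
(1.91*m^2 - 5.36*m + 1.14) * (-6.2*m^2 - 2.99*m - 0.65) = -11.842*m^4 + 27.5211*m^3 + 7.7169*m^2 + 0.0754000000000006*m - 0.741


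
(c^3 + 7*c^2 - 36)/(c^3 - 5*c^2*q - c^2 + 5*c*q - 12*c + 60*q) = (-c^2 - 4*c + 12)/(-c^2 + 5*c*q + 4*c - 20*q)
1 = 1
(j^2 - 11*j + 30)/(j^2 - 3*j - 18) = (j - 5)/(j + 3)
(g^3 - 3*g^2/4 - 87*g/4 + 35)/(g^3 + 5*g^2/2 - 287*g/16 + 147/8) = 4*(g^2 + g - 20)/(4*g^2 + 17*g - 42)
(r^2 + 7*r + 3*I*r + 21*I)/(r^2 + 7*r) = (r + 3*I)/r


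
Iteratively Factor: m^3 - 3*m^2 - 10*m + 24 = (m + 3)*(m^2 - 6*m + 8) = (m - 2)*(m + 3)*(m - 4)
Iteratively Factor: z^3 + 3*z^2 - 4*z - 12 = (z + 3)*(z^2 - 4) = (z - 2)*(z + 3)*(z + 2)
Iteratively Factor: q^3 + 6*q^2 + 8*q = (q + 4)*(q^2 + 2*q) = q*(q + 4)*(q + 2)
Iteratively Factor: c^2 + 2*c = (c)*(c + 2)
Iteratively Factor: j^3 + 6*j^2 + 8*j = (j + 4)*(j^2 + 2*j) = j*(j + 4)*(j + 2)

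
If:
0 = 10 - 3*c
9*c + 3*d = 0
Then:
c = 10/3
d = -10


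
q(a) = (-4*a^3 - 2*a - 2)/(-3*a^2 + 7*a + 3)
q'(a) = (6*a - 7)*(-4*a^3 - 2*a - 2)/(-3*a^2 + 7*a + 3)^2 + (-12*a^2 - 2)/(-3*a^2 + 7*a + 3) = 2*(6*a^4 - 28*a^3 - 21*a^2 - 6*a + 4)/(9*a^4 - 42*a^3 + 31*a^2 + 42*a + 9)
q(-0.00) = -0.67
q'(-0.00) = 0.89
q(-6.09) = -6.05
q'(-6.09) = 1.22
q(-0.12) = -0.83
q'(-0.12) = 1.99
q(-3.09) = -2.58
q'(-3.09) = 1.07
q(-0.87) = -0.44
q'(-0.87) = 1.06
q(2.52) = -44.72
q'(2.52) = -277.78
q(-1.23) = -0.78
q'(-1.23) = 0.88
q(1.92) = -6.35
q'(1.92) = -13.92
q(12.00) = 20.11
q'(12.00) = 1.23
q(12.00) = 20.11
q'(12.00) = 1.23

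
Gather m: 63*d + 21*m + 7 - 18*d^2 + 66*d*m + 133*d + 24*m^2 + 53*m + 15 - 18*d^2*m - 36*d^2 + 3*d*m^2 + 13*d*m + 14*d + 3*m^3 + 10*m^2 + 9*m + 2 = -54*d^2 + 210*d + 3*m^3 + m^2*(3*d + 34) + m*(-18*d^2 + 79*d + 83) + 24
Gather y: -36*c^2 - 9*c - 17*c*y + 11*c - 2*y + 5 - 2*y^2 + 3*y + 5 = -36*c^2 + 2*c - 2*y^2 + y*(1 - 17*c) + 10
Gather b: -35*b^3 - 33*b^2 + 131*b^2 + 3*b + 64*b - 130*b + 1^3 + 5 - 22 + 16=-35*b^3 + 98*b^2 - 63*b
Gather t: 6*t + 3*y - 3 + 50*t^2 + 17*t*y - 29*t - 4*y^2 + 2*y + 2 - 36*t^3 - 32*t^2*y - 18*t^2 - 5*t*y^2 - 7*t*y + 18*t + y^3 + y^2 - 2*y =-36*t^3 + t^2*(32 - 32*y) + t*(-5*y^2 + 10*y - 5) + y^3 - 3*y^2 + 3*y - 1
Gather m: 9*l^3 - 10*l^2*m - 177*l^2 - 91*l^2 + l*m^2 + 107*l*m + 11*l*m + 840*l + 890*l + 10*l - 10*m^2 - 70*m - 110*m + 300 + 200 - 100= 9*l^3 - 268*l^2 + 1740*l + m^2*(l - 10) + m*(-10*l^2 + 118*l - 180) + 400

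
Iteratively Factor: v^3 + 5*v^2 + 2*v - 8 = (v + 2)*(v^2 + 3*v - 4) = (v - 1)*(v + 2)*(v + 4)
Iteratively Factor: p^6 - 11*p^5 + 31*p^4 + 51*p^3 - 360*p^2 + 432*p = (p)*(p^5 - 11*p^4 + 31*p^3 + 51*p^2 - 360*p + 432) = p*(p - 3)*(p^4 - 8*p^3 + 7*p^2 + 72*p - 144) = p*(p - 4)*(p - 3)*(p^3 - 4*p^2 - 9*p + 36) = p*(p - 4)*(p - 3)*(p + 3)*(p^2 - 7*p + 12) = p*(p - 4)*(p - 3)^2*(p + 3)*(p - 4)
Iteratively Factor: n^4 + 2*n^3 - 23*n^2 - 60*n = (n - 5)*(n^3 + 7*n^2 + 12*n) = n*(n - 5)*(n^2 + 7*n + 12) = n*(n - 5)*(n + 3)*(n + 4)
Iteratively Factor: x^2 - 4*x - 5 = (x + 1)*(x - 5)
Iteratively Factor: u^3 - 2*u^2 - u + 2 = (u - 2)*(u^2 - 1) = (u - 2)*(u - 1)*(u + 1)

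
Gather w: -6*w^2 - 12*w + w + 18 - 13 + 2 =-6*w^2 - 11*w + 7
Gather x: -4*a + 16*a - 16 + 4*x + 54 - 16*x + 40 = 12*a - 12*x + 78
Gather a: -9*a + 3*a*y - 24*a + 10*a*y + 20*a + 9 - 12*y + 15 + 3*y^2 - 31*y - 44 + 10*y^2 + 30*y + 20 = a*(13*y - 13) + 13*y^2 - 13*y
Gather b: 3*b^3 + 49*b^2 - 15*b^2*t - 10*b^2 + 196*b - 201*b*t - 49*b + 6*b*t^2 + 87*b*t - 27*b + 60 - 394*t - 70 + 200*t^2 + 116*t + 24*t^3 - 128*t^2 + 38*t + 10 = 3*b^3 + b^2*(39 - 15*t) + b*(6*t^2 - 114*t + 120) + 24*t^3 + 72*t^2 - 240*t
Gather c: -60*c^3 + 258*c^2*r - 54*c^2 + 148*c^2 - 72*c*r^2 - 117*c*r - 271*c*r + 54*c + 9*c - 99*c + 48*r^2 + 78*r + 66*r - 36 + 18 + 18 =-60*c^3 + c^2*(258*r + 94) + c*(-72*r^2 - 388*r - 36) + 48*r^2 + 144*r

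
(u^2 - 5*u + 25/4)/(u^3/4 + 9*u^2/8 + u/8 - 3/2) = 2*(4*u^2 - 20*u + 25)/(2*u^3 + 9*u^2 + u - 12)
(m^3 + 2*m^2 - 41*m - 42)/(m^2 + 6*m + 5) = (m^2 + m - 42)/(m + 5)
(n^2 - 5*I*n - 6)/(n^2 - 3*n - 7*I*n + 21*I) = (n^2 - 5*I*n - 6)/(n^2 - 3*n - 7*I*n + 21*I)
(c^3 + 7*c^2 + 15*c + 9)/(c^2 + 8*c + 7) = (c^2 + 6*c + 9)/(c + 7)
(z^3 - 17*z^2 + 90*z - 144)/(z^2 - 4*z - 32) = (z^2 - 9*z + 18)/(z + 4)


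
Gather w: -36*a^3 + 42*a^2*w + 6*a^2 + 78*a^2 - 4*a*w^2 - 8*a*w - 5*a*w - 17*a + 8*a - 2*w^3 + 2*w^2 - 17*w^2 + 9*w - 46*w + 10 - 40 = -36*a^3 + 84*a^2 - 9*a - 2*w^3 + w^2*(-4*a - 15) + w*(42*a^2 - 13*a - 37) - 30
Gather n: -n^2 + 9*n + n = -n^2 + 10*n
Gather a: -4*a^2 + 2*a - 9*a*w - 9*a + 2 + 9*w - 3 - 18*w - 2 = -4*a^2 + a*(-9*w - 7) - 9*w - 3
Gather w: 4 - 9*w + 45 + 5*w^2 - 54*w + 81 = 5*w^2 - 63*w + 130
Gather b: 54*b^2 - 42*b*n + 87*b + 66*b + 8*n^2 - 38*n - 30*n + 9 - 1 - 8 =54*b^2 + b*(153 - 42*n) + 8*n^2 - 68*n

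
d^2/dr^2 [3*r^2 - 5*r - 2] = 6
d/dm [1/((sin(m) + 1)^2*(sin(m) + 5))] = -(3*sin(m) + 11)*cos(m)/((sin(m) + 1)^3*(sin(m) + 5)^2)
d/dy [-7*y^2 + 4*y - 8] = 4 - 14*y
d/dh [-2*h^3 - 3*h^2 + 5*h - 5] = -6*h^2 - 6*h + 5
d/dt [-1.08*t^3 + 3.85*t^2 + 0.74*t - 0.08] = -3.24*t^2 + 7.7*t + 0.74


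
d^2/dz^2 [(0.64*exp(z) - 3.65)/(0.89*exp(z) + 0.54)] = (1.940814 - 3.198749*exp(z))*exp(z)/(0.704969*exp(3*z) + 1.283202*exp(2*z) + 0.778572*exp(z) + 0.157464)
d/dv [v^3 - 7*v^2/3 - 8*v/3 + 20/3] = 3*v^2 - 14*v/3 - 8/3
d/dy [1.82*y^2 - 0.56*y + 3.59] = 3.64*y - 0.56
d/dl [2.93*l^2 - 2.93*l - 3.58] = 5.86*l - 2.93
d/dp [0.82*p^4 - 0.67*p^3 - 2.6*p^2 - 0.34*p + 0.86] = 3.28*p^3 - 2.01*p^2 - 5.2*p - 0.34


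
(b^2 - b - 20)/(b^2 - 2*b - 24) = (b - 5)/(b - 6)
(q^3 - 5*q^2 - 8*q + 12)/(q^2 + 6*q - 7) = (q^2 - 4*q - 12)/(q + 7)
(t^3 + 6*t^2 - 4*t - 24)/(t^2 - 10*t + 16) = (t^2 + 8*t + 12)/(t - 8)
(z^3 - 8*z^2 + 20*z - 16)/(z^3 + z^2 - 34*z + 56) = (z - 2)/(z + 7)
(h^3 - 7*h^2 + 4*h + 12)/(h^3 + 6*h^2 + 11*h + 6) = (h^2 - 8*h + 12)/(h^2 + 5*h + 6)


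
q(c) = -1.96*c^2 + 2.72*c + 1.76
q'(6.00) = -20.80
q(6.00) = -52.48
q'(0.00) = 2.72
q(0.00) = 1.76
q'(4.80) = -16.10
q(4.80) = -30.34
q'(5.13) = -17.39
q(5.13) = -35.87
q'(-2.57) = 12.79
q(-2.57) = -18.18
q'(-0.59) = 5.03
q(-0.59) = -0.53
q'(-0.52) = 4.76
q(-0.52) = -0.18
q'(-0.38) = 4.21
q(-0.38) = 0.44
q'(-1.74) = 9.54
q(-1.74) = -8.91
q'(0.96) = -1.04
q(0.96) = 2.56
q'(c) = 2.72 - 3.92*c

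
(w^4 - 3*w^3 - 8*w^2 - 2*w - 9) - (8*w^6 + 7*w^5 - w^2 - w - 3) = -8*w^6 - 7*w^5 + w^4 - 3*w^3 - 7*w^2 - w - 6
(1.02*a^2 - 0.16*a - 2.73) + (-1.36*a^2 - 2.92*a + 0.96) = -0.34*a^2 - 3.08*a - 1.77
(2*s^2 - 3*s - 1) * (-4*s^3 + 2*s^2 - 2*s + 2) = -8*s^5 + 16*s^4 - 6*s^3 + 8*s^2 - 4*s - 2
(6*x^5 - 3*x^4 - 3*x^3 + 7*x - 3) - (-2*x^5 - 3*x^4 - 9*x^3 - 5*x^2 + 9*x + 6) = 8*x^5 + 6*x^3 + 5*x^2 - 2*x - 9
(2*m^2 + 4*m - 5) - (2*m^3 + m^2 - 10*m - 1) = -2*m^3 + m^2 + 14*m - 4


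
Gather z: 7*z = 7*z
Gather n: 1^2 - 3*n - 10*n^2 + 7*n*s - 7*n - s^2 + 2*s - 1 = -10*n^2 + n*(7*s - 10) - s^2 + 2*s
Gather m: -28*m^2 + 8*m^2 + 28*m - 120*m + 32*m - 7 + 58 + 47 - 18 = -20*m^2 - 60*m + 80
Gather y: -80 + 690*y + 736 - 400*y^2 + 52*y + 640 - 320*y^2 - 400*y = -720*y^2 + 342*y + 1296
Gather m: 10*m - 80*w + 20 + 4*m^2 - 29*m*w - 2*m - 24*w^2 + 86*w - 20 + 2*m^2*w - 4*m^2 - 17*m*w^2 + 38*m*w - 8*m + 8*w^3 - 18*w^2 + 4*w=2*m^2*w + m*(-17*w^2 + 9*w) + 8*w^3 - 42*w^2 + 10*w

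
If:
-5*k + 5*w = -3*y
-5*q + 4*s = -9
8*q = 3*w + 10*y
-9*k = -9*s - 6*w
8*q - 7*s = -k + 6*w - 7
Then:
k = 4227/806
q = 4543/1209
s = 5917/2418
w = 1691/403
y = 325/186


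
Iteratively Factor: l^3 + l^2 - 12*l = (l)*(l^2 + l - 12) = l*(l + 4)*(l - 3)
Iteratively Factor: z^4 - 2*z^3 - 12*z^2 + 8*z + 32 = (z - 4)*(z^3 + 2*z^2 - 4*z - 8) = (z - 4)*(z + 2)*(z^2 - 4) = (z - 4)*(z - 2)*(z + 2)*(z + 2)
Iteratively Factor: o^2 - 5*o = (o - 5)*(o)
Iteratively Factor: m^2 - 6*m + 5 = (m - 5)*(m - 1)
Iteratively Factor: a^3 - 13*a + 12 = (a - 3)*(a^2 + 3*a - 4) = (a - 3)*(a - 1)*(a + 4)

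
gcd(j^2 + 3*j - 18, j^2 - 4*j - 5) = 1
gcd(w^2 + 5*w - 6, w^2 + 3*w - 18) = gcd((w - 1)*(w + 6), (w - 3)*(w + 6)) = w + 6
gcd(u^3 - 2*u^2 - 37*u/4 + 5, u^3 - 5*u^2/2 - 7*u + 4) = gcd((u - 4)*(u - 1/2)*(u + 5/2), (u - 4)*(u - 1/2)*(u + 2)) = u^2 - 9*u/2 + 2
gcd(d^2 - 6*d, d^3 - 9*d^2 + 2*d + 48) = 1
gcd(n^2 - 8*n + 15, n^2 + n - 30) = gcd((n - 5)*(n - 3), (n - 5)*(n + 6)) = n - 5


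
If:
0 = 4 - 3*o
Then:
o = 4/3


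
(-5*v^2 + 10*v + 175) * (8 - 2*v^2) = 10*v^4 - 20*v^3 - 390*v^2 + 80*v + 1400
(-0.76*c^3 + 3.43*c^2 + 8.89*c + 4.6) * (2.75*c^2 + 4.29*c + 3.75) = -2.09*c^5 + 6.1721*c^4 + 36.3122*c^3 + 63.6506*c^2 + 53.0715*c + 17.25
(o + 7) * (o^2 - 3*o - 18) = o^3 + 4*o^2 - 39*o - 126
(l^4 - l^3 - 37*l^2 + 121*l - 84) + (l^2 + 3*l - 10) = l^4 - l^3 - 36*l^2 + 124*l - 94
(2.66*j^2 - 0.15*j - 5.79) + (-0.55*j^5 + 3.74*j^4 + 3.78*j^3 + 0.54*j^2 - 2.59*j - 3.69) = -0.55*j^5 + 3.74*j^4 + 3.78*j^3 + 3.2*j^2 - 2.74*j - 9.48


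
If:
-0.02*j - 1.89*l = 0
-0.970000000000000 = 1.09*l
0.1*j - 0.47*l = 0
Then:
No Solution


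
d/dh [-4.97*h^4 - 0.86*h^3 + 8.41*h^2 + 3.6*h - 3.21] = -19.88*h^3 - 2.58*h^2 + 16.82*h + 3.6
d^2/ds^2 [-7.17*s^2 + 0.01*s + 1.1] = -14.3400000000000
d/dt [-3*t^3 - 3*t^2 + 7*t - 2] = -9*t^2 - 6*t + 7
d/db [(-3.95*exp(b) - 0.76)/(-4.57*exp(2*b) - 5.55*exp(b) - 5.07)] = (-18.0515*exp(2*b) - 6.9464*exp(b) + 15.8085)*exp(b)/(20.8849*exp(4*b) + 50.727*exp(3*b) + 77.1423*exp(2*b) + 56.277*exp(b) + 25.7049)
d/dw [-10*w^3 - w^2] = 2*w*(-15*w - 1)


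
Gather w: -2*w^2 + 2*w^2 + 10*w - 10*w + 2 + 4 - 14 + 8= 0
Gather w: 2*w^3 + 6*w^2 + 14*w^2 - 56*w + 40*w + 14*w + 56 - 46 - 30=2*w^3 + 20*w^2 - 2*w - 20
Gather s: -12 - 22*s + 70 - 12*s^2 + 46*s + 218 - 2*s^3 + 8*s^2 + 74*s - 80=-2*s^3 - 4*s^2 + 98*s + 196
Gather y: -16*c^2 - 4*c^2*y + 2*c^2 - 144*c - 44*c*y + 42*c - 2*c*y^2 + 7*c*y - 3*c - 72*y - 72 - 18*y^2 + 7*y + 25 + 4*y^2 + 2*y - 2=-14*c^2 - 105*c + y^2*(-2*c - 14) + y*(-4*c^2 - 37*c - 63) - 49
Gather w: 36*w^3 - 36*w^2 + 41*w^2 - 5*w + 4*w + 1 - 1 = 36*w^3 + 5*w^2 - w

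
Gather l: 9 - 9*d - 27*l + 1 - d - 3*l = -10*d - 30*l + 10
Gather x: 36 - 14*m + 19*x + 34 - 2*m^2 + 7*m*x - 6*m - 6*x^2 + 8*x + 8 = -2*m^2 - 20*m - 6*x^2 + x*(7*m + 27) + 78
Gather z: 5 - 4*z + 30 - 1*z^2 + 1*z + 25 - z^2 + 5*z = -2*z^2 + 2*z + 60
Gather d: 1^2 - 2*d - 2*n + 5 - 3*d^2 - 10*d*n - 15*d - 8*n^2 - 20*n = -3*d^2 + d*(-10*n - 17) - 8*n^2 - 22*n + 6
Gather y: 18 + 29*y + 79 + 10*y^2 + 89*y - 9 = 10*y^2 + 118*y + 88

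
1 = 1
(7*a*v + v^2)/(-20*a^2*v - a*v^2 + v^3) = (7*a + v)/(-20*a^2 - a*v + v^2)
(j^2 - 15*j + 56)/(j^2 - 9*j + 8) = (j - 7)/(j - 1)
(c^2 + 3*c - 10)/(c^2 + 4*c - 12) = (c + 5)/(c + 6)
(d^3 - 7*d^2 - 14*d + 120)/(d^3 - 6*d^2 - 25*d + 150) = (d + 4)/(d + 5)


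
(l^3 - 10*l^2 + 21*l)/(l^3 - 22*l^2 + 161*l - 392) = l*(l - 3)/(l^2 - 15*l + 56)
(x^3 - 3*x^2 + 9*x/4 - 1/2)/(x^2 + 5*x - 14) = (x^2 - x + 1/4)/(x + 7)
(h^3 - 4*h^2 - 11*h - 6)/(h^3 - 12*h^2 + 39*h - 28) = (h^3 - 4*h^2 - 11*h - 6)/(h^3 - 12*h^2 + 39*h - 28)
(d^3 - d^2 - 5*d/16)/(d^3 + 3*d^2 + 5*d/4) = (16*d^2 - 16*d - 5)/(4*(4*d^2 + 12*d + 5))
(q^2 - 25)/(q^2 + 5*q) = (q - 5)/q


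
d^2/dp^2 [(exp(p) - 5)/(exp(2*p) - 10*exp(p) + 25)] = (exp(p) + 5)*exp(p)/(exp(3*p) - 15*exp(2*p) + 75*exp(p) - 125)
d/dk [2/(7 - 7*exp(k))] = 1/(14*sinh(k/2)^2)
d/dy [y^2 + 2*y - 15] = 2*y + 2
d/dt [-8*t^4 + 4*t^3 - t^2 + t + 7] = -32*t^3 + 12*t^2 - 2*t + 1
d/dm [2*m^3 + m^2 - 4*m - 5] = 6*m^2 + 2*m - 4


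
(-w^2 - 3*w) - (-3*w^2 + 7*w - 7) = 2*w^2 - 10*w + 7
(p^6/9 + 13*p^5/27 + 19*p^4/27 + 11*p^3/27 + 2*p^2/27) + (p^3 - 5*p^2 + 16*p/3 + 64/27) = p^6/9 + 13*p^5/27 + 19*p^4/27 + 38*p^3/27 - 133*p^2/27 + 16*p/3 + 64/27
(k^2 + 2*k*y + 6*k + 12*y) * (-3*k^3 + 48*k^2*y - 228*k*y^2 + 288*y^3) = -3*k^5 + 42*k^4*y - 18*k^4 - 132*k^3*y^2 + 252*k^3*y - 168*k^2*y^3 - 792*k^2*y^2 + 576*k*y^4 - 1008*k*y^3 + 3456*y^4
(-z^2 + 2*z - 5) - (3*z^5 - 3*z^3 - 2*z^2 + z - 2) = -3*z^5 + 3*z^3 + z^2 + z - 3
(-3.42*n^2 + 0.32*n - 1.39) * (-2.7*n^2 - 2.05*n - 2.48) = 9.234*n^4 + 6.147*n^3 + 11.5786*n^2 + 2.0559*n + 3.4472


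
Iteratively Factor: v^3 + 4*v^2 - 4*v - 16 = (v + 2)*(v^2 + 2*v - 8) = (v - 2)*(v + 2)*(v + 4)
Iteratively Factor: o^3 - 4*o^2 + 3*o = (o - 1)*(o^2 - 3*o) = (o - 3)*(o - 1)*(o)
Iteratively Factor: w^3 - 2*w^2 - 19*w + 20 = (w + 4)*(w^2 - 6*w + 5) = (w - 5)*(w + 4)*(w - 1)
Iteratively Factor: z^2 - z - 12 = (z + 3)*(z - 4)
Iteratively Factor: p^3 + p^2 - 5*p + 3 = (p - 1)*(p^2 + 2*p - 3) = (p - 1)*(p + 3)*(p - 1)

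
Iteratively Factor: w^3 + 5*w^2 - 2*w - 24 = (w + 3)*(w^2 + 2*w - 8) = (w + 3)*(w + 4)*(w - 2)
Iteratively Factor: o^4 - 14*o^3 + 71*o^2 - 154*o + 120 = (o - 4)*(o^3 - 10*o^2 + 31*o - 30) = (o - 4)*(o - 3)*(o^2 - 7*o + 10) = (o - 5)*(o - 4)*(o - 3)*(o - 2)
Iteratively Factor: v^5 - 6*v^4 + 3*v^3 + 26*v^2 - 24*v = (v + 2)*(v^4 - 8*v^3 + 19*v^2 - 12*v) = v*(v + 2)*(v^3 - 8*v^2 + 19*v - 12) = v*(v - 3)*(v + 2)*(v^2 - 5*v + 4) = v*(v - 3)*(v - 1)*(v + 2)*(v - 4)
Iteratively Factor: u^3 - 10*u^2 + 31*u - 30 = (u - 3)*(u^2 - 7*u + 10) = (u - 5)*(u - 3)*(u - 2)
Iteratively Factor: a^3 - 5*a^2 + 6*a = (a - 2)*(a^2 - 3*a) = (a - 3)*(a - 2)*(a)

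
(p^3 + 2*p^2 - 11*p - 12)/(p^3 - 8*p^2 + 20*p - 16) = (p^3 + 2*p^2 - 11*p - 12)/(p^3 - 8*p^2 + 20*p - 16)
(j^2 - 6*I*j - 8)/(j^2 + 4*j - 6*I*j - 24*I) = (j^2 - 6*I*j - 8)/(j^2 + j*(4 - 6*I) - 24*I)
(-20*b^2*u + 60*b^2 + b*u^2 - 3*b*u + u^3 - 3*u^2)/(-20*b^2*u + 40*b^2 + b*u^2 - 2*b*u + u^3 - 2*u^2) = (u - 3)/(u - 2)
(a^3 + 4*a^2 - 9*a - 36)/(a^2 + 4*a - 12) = (a^3 + 4*a^2 - 9*a - 36)/(a^2 + 4*a - 12)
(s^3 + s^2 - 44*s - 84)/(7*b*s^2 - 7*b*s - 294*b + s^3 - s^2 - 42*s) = (s + 2)/(7*b + s)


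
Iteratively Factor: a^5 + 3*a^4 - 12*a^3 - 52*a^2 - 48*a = (a + 2)*(a^4 + a^3 - 14*a^2 - 24*a) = (a + 2)^2*(a^3 - a^2 - 12*a) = (a + 2)^2*(a + 3)*(a^2 - 4*a) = a*(a + 2)^2*(a + 3)*(a - 4)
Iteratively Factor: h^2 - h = (h - 1)*(h)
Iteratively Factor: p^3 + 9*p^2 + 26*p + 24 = (p + 2)*(p^2 + 7*p + 12) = (p + 2)*(p + 4)*(p + 3)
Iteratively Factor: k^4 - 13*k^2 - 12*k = (k + 1)*(k^3 - k^2 - 12*k) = (k + 1)*(k + 3)*(k^2 - 4*k) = (k - 4)*(k + 1)*(k + 3)*(k)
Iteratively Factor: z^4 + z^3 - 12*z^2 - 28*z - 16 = (z + 2)*(z^3 - z^2 - 10*z - 8) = (z - 4)*(z + 2)*(z^2 + 3*z + 2) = (z - 4)*(z + 1)*(z + 2)*(z + 2)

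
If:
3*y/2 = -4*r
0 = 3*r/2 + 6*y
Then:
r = 0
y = 0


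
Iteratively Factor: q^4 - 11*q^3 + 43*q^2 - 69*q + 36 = (q - 3)*(q^3 - 8*q^2 + 19*q - 12) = (q - 4)*(q - 3)*(q^2 - 4*q + 3) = (q - 4)*(q - 3)^2*(q - 1)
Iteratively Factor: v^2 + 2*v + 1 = (v + 1)*(v + 1)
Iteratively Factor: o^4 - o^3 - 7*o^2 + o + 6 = (o + 2)*(o^3 - 3*o^2 - o + 3) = (o + 1)*(o + 2)*(o^2 - 4*o + 3) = (o - 3)*(o + 1)*(o + 2)*(o - 1)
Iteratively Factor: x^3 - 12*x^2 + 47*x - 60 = (x - 5)*(x^2 - 7*x + 12) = (x - 5)*(x - 3)*(x - 4)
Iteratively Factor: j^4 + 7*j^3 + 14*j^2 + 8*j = (j + 4)*(j^3 + 3*j^2 + 2*j) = j*(j + 4)*(j^2 + 3*j + 2) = j*(j + 1)*(j + 4)*(j + 2)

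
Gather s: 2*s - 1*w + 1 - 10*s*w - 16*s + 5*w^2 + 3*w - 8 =s*(-10*w - 14) + 5*w^2 + 2*w - 7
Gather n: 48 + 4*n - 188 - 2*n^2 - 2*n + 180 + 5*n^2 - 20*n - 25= 3*n^2 - 18*n + 15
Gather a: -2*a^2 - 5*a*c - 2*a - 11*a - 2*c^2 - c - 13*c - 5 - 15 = -2*a^2 + a*(-5*c - 13) - 2*c^2 - 14*c - 20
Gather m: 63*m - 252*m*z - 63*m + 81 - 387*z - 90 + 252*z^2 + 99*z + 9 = -252*m*z + 252*z^2 - 288*z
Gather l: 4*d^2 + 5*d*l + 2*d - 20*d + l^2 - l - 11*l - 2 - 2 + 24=4*d^2 - 18*d + l^2 + l*(5*d - 12) + 20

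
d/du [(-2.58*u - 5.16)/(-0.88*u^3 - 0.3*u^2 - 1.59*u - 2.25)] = (2.2704*u^3 + 0.774*u^2 + 4.1022*u - (2.58*u + 5.16)*(2.64*u^2 + 0.6*u + 1.59) + 5.805)/(0.88*u^3 + 0.3*u^2 + 1.59*u + 2.25)^2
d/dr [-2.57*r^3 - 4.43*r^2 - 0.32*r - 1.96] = -7.71*r^2 - 8.86*r - 0.32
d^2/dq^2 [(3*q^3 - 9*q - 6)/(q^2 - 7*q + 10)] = 216/(q^3 - 15*q^2 + 75*q - 125)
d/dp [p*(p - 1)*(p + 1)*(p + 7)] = 4*p^3 + 21*p^2 - 2*p - 7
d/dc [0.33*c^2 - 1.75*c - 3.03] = 0.66*c - 1.75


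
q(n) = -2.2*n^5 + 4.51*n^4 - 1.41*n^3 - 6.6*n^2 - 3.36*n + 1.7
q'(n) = -11.0*n^4 + 18.04*n^3 - 4.23*n^2 - 13.2*n - 3.36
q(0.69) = -3.55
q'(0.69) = -11.05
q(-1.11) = 9.78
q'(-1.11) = -35.29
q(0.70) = -3.66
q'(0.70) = -11.13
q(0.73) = -3.99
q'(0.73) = -11.36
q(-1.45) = 31.03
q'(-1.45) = -96.74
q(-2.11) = 174.05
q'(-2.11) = -381.84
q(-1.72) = 67.72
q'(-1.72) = -181.24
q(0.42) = -0.87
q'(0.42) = -8.66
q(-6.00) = 23040.98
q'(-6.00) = -18229.08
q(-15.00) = 1902269.60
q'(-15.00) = -618517.11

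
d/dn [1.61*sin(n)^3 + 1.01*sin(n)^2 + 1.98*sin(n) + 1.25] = (4.83*sin(n)^2 + 2.02*sin(n) + 1.98)*cos(n)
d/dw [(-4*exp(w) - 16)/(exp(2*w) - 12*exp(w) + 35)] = 4*(2*(exp(w) - 6)*(exp(w) + 4) - exp(2*w) + 12*exp(w) - 35)*exp(w)/(exp(2*w) - 12*exp(w) + 35)^2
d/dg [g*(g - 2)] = 2*g - 2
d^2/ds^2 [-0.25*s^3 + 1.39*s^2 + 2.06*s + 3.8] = 2.78 - 1.5*s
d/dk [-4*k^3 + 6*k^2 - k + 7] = -12*k^2 + 12*k - 1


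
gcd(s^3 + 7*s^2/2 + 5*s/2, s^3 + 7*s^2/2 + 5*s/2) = s^3 + 7*s^2/2 + 5*s/2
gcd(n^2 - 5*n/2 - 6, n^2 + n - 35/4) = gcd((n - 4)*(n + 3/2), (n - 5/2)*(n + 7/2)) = 1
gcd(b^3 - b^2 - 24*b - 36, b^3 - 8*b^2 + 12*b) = b - 6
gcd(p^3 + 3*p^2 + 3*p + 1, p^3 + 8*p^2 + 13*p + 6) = p^2 + 2*p + 1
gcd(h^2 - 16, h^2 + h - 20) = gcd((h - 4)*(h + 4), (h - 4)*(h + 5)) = h - 4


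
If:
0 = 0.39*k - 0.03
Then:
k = 0.08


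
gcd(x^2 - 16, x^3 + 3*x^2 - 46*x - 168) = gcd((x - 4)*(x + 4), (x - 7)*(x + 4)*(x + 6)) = x + 4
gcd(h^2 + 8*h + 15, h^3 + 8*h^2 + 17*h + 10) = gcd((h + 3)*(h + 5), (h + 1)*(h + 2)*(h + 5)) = h + 5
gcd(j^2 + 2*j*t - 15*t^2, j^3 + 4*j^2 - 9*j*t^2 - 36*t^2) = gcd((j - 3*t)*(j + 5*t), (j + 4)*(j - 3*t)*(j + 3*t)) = -j + 3*t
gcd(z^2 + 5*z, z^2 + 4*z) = z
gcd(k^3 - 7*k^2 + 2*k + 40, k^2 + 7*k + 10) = k + 2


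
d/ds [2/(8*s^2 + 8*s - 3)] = 16*(-2*s - 1)/(8*s^2 + 8*s - 3)^2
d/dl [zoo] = 0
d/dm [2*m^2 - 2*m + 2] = 4*m - 2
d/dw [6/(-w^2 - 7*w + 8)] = 6*(2*w + 7)/(w^2 + 7*w - 8)^2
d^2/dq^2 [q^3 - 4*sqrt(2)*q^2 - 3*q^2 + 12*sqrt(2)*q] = 6*q - 8*sqrt(2) - 6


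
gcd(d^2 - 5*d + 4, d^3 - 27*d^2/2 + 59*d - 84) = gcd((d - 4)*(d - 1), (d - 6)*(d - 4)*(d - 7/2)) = d - 4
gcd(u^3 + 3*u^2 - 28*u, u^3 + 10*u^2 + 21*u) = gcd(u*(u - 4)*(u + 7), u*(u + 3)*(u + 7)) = u^2 + 7*u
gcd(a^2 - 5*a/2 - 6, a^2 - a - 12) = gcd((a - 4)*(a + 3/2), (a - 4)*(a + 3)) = a - 4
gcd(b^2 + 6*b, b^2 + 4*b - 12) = b + 6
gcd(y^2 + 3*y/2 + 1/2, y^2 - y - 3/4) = y + 1/2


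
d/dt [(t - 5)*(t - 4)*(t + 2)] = 3*t^2 - 14*t + 2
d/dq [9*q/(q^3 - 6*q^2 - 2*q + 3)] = 9*(-2*q^3 + 6*q^2 + 3)/(q^6 - 12*q^5 + 32*q^4 + 30*q^3 - 32*q^2 - 12*q + 9)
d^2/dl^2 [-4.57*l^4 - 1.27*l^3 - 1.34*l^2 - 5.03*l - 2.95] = -54.84*l^2 - 7.62*l - 2.68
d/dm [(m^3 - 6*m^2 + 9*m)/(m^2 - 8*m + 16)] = (m^3 - 12*m^2 + 39*m - 36)/(m^3 - 12*m^2 + 48*m - 64)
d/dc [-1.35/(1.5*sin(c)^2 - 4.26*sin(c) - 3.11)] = (4.05*sin(c) - 5.751)*cos(c)/(-1.5*sin(c)^2 + 4.26*sin(c) + 3.11)^2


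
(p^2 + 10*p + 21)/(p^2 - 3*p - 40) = (p^2 + 10*p + 21)/(p^2 - 3*p - 40)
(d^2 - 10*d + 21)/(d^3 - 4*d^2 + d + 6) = (d - 7)/(d^2 - d - 2)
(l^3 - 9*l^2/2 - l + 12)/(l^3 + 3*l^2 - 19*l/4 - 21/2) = 2*(l - 4)/(2*l + 7)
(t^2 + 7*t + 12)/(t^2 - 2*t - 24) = (t + 3)/(t - 6)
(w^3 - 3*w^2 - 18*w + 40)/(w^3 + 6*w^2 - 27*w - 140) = (w - 2)/(w + 7)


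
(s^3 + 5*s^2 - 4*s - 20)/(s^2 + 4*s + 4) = (s^2 + 3*s - 10)/(s + 2)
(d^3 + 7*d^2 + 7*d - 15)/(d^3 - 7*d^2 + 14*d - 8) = (d^2 + 8*d + 15)/(d^2 - 6*d + 8)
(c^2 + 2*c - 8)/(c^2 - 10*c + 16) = (c + 4)/(c - 8)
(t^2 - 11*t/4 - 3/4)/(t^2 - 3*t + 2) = (4*t^2 - 11*t - 3)/(4*(t^2 - 3*t + 2))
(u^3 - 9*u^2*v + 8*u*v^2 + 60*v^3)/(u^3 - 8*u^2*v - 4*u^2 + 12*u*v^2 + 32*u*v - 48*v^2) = (u^2 - 3*u*v - 10*v^2)/(u^2 - 2*u*v - 4*u + 8*v)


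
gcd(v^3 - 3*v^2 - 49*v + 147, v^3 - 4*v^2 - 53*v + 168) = v^2 + 4*v - 21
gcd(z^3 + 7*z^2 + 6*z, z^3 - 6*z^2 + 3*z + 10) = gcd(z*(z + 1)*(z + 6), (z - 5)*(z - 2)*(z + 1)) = z + 1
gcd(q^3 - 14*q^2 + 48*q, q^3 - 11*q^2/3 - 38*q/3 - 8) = q - 6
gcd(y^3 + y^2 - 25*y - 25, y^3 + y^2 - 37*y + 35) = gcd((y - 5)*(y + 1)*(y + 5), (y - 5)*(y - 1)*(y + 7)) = y - 5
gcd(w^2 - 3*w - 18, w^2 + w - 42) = w - 6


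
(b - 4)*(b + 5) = b^2 + b - 20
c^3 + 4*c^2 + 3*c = c*(c + 1)*(c + 3)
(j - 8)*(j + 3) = j^2 - 5*j - 24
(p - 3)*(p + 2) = p^2 - p - 6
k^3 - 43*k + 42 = (k - 6)*(k - 1)*(k + 7)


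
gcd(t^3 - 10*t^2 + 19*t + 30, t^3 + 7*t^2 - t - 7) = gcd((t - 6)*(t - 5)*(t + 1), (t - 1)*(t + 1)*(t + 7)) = t + 1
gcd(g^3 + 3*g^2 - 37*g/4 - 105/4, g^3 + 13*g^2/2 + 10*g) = g + 5/2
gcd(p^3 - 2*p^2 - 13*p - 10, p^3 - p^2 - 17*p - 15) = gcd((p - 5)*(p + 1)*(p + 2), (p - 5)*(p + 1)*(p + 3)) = p^2 - 4*p - 5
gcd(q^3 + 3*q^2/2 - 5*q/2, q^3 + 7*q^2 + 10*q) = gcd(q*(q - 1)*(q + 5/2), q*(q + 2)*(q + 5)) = q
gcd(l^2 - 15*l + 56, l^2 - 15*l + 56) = l^2 - 15*l + 56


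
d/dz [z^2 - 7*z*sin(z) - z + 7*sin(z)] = -7*z*cos(z) + 2*z + 7*sqrt(2)*cos(z + pi/4) - 1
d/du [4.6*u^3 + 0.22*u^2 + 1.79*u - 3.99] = 13.8*u^2 + 0.44*u + 1.79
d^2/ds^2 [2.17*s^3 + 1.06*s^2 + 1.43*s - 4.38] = 13.02*s + 2.12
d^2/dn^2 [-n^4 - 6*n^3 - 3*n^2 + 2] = -12*n^2 - 36*n - 6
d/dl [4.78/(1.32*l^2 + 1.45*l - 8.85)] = (-12.6192*l - 6.931)/(1.32*l^2 + 1.45*l - 8.85)^2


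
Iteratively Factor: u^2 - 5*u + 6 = (u - 3)*(u - 2)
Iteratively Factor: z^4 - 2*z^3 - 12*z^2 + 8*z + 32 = (z - 2)*(z^3 - 12*z - 16) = (z - 4)*(z - 2)*(z^2 + 4*z + 4) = (z - 4)*(z - 2)*(z + 2)*(z + 2)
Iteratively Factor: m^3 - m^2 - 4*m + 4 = (m + 2)*(m^2 - 3*m + 2) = (m - 1)*(m + 2)*(m - 2)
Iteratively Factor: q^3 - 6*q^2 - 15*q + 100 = (q - 5)*(q^2 - q - 20) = (q - 5)*(q + 4)*(q - 5)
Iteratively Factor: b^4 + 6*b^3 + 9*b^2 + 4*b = (b + 1)*(b^3 + 5*b^2 + 4*b) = (b + 1)*(b + 4)*(b^2 + b) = b*(b + 1)*(b + 4)*(b + 1)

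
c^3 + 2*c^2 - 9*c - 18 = (c - 3)*(c + 2)*(c + 3)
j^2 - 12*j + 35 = (j - 7)*(j - 5)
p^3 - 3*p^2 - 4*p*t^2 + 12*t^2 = (p - 3)*(p - 2*t)*(p + 2*t)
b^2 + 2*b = b*(b + 2)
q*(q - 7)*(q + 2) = q^3 - 5*q^2 - 14*q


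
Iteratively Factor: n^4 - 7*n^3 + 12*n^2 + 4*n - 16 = (n - 2)*(n^3 - 5*n^2 + 2*n + 8) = (n - 4)*(n - 2)*(n^2 - n - 2) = (n - 4)*(n - 2)*(n + 1)*(n - 2)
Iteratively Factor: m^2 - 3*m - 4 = (m + 1)*(m - 4)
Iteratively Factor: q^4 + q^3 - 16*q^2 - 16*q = (q - 4)*(q^3 + 5*q^2 + 4*q) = q*(q - 4)*(q^2 + 5*q + 4) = q*(q - 4)*(q + 4)*(q + 1)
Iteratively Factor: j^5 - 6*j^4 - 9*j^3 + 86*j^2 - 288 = (j + 2)*(j^4 - 8*j^3 + 7*j^2 + 72*j - 144) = (j - 4)*(j + 2)*(j^3 - 4*j^2 - 9*j + 36) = (j - 4)*(j + 2)*(j + 3)*(j^2 - 7*j + 12) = (j - 4)*(j - 3)*(j + 2)*(j + 3)*(j - 4)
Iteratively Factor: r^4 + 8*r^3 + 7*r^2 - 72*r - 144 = (r - 3)*(r^3 + 11*r^2 + 40*r + 48) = (r - 3)*(r + 3)*(r^2 + 8*r + 16) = (r - 3)*(r + 3)*(r + 4)*(r + 4)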